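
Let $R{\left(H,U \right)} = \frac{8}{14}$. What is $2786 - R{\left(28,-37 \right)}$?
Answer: $\frac{19498}{7} \approx 2785.4$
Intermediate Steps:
$R{\left(H,U \right)} = \frac{4}{7}$ ($R{\left(H,U \right)} = 8 \cdot \frac{1}{14} = \frac{4}{7}$)
$2786 - R{\left(28,-37 \right)} = 2786 - \frac{4}{7} = \frac{19498}{7}$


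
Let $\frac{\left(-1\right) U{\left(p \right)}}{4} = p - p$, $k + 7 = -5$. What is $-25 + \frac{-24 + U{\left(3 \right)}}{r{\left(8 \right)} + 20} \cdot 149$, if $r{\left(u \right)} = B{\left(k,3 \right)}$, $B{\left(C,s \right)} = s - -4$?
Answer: $- \frac{1417}{9} \approx -157.44$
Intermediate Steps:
$k = -12$ ($k = -7 - 5 = -12$)
$U{\left(p \right)} = 0$ ($U{\left(p \right)} = - 4 \left(p - p\right) = \left(-4\right) 0 = 0$)
$B{\left(C,s \right)} = 4 + s$ ($B{\left(C,s \right)} = s + 4 = 4 + s$)
$r{\left(u \right)} = 7$ ($r{\left(u \right)} = 4 + 3 = 7$)
$-25 + \frac{-24 + U{\left(3 \right)}}{r{\left(8 \right)} + 20} \cdot 149 = -25 + \frac{-24 + 0}{7 + 20} \cdot 149 = -25 + - \frac{24}{27} \cdot 149 = -25 + \left(-24\right) \frac{1}{27} \cdot 149 = -25 - \frac{1192}{9} = - \frac{1417}{9}$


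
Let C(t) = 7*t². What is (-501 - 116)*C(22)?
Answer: -2090396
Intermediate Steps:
(-501 - 116)*C(22) = (-501 - 116)*(7*22²) = -4319*484 = -617*3388 = -2090396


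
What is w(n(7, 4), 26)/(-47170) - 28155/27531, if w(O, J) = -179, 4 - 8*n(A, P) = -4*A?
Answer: -441047767/432879090 ≈ -1.0189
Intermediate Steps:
n(A, P) = 1/2 + A/2 (n(A, P) = 1/2 - (-1)*A/2 = 1/2 + A/2)
w(n(7, 4), 26)/(-47170) - 28155/27531 = -179/(-47170) - 28155/27531 = -179*(-1/47170) - 28155*1/27531 = 179/47170 - 9385/9177 = -441047767/432879090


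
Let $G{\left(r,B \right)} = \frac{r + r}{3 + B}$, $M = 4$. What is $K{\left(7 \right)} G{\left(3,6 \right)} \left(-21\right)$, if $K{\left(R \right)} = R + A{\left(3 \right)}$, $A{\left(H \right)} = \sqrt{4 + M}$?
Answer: $-98 - 28 \sqrt{2} \approx -137.6$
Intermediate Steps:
$G{\left(r,B \right)} = \frac{2 r}{3 + B}$
$A{\left(H \right)} = 2 \sqrt{2}$ ($A{\left(H \right)} = \sqrt{4 + 4} = \sqrt{8} = 2 \sqrt{2}$)
$K{\left(R \right)} = R + 2 \sqrt{2}$
$K{\left(7 \right)} G{\left(3,6 \right)} \left(-21\right) = \left(7 + 2 \sqrt{2}\right) 2 \cdot 3 \frac{1}{3 + 6} \left(-21\right) = \left(7 + 2 \sqrt{2}\right) 2 \cdot 3 \cdot \frac{1}{9} \left(-21\right) = \left(7 + 2 \sqrt{2}\right) \frac{2}{3} \left(-21\right) = \left(\frac{14}{3} + \frac{4 \sqrt{2}}{3}\right) \left(-21\right) = -98 - 28 \sqrt{2}$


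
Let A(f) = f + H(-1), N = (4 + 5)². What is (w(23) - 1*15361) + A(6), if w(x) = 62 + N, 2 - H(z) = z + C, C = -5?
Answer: -15204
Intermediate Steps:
H(z) = 7 - z (H(z) = 2 - (z - 5) = 2 - (-5 + z) = 2 + (5 - z) = 7 - z)
N = 81 (N = 9² = 81)
w(x) = 143 (w(x) = 62 + 81 = 143)
A(f) = 8 + f (A(f) = f + (7 - 1*(-1)) = f + (7 + 1) = f + 8 = 8 + f)
(w(23) - 1*15361) + A(6) = (143 - 1*15361) + (8 + 6) = (143 - 15361) + 14 = -15218 + 14 = -15204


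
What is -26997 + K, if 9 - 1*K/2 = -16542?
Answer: 6105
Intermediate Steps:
K = 33102 (K = 18 - 2*(-16542) = 18 + 33084 = 33102)
-26997 + K = -26997 + 33102 = 6105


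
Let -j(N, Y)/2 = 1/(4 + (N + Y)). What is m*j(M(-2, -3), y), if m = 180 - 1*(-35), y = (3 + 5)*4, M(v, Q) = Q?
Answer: -430/33 ≈ -13.030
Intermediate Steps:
y = 32 (y = 8*4 = 32)
m = 215 (m = 180 + 35 = 215)
j(N, Y) = -2/(4 + N + Y) (j(N, Y) = -2/(4 + (N + Y)) = -2/(4 + N + Y))
m*j(M(-2, -3), y) = 215*(-2/(4 - 3 + 32)) = 215*(-2/33) = -430/33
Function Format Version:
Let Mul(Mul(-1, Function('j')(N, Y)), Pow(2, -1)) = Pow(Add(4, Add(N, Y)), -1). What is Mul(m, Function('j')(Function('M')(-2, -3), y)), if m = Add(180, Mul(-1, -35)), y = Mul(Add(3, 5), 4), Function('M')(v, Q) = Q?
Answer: Rational(-430, 33) ≈ -13.030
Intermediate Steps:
y = 32 (y = Mul(8, 4) = 32)
m = 215 (m = Add(180, 35) = 215)
Function('j')(N, Y) = Mul(-2, Pow(Add(4, N, Y), -1)) (Function('j')(N, Y) = Mul(-2, Pow(Add(4, Add(N, Y)), -1)) = Mul(-2, Pow(Add(4, N, Y), -1)))
Mul(m, Function('j')(Function('M')(-2, -3), y)) = Mul(215, Mul(-2, Pow(Add(4, -3, 32), -1))) = Mul(215, Mul(-2, Pow(33, -1))) = Mul(215, Mul(-2, Rational(1, 33))) = Mul(215, Rational(-2, 33)) = Rational(-430, 33)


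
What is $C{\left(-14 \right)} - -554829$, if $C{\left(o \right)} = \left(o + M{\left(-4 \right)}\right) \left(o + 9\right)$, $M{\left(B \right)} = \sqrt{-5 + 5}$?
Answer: $554899$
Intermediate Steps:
$M{\left(B \right)} = 0$ ($M{\left(B \right)} = \sqrt{0} = 0$)
$C{\left(o \right)} = o \left(9 + o\right)$ ($C{\left(o \right)} = \left(o + 0\right) \left(o + 9\right) = o \left(9 + o\right)$)
$C{\left(-14 \right)} - -554829 = - 14 \left(9 - 14\right) - -554829 = \left(-14\right) \left(-5\right) + 554829 = 70 + 554829 = 554899$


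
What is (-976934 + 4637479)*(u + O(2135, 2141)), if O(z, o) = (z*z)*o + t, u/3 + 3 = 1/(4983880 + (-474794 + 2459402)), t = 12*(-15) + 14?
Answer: 248941169133679846899635/6968488 ≈ 3.5724e+16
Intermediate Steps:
t = -166 (t = -180 + 14 = -166)
u = -62716389/6968488 (u = -9 + 3/(4983880 + (-474794 + 2459402)) = -9 + 3/(4983880 + 1984608) = -9 + 3/6968488 = -62716389/6968488 ≈ -9.0000)
O(z, o) = -166 + o*z**2 (O(z, o) = (z*z)*o - 166 = z**2*o - 166 = o*z**2 - 166 = -166 + o*z**2)
(-976934 + 4637479)*(u + O(2135, 2141)) = (-976934 + 4637479)*(-62716389/6968488 + (-166 + 2141*2135**2)) = 3660545*(-62716389/6968488 + (-166 + 2141*4558225)) = 3660545*(-62716389/6968488 + (-166 + 9759159725)) = 3660545*(-62716389/6968488 + 9759159559) = 3660545*(68006586214260403/6968488) = 248941169133679846899635/6968488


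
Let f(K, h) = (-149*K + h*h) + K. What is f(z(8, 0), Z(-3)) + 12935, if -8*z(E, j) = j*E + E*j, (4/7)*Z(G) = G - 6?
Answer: 210929/16 ≈ 13183.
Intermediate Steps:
Z(G) = -21/2 + 7*G/4 (Z(G) = 7*(G - 6)/4 = 7*(-6 + G)/4 = -21/2 + 7*G/4)
z(E, j) = -E*j/4 (z(E, j) = -(j*E + E*j)/8 = -(E*j + E*j)/8 = -E*j/4)
f(K, h) = h**2 - 148*K (f(K, h) = (-149*K + h**2) + K = (h**2 - 149*K) + K = h**2 - 148*K)
f(z(8, 0), Z(-3)) + 12935 = ((-21/2 + (7/4)*(-3))**2 - (-37)*8*0) + 12935 = ((-21/2 - 21/4)**2 - 148*0) + 12935 = ((-63/4)**2 + 0) + 12935 = (3969/16 + 0) + 12935 = 3969/16 + 12935 = 210929/16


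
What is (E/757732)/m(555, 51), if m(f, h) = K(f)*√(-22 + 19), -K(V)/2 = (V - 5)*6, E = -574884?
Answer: -15969*I*√3/416752600 ≈ -6.6368e-5*I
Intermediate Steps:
K(V) = 60 - 12*V (K(V) = -2*(V - 5)*6 = -2*(-5 + V)*6 = -2*(-30 + 6*V) = 60 - 12*V)
m(f, h) = I*√3*(60 - 12*f) (m(f, h) = (60 - 12*f)*√(-22 + 19) = (60 - 12*f)*√(-3) = (60 - 12*f)*(I*√3) = I*√3*(60 - 12*f))
(E/757732)/m(555, 51) = (-574884/757732)/((12*I*√3*(5 - 1*555))) = (-574884*1/757732)/((12*I*√3*(5 - 555))) = -143721*I*√3/19800/189433 = -15969*I*√3/416752600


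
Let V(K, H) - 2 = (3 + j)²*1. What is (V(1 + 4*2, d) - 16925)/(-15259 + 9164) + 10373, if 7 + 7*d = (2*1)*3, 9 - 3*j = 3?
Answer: 63240333/6095 ≈ 10376.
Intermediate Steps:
j = 2 (j = 3 - ⅓*3 = 3 - 1 = 2)
d = -⅐ (d = -1 + ((2*1)*3)/7 = -1 + (2*3)/7 = -1 + (⅐)*6 = -1 + 6/7 = -⅐ ≈ -0.14286)
V(K, H) = 27 (V(K, H) = 2 + (3 + 2)²*1 = 2 + 5²*1 = 2 + 25*1 = 2 + 25 = 27)
(V(1 + 4*2, d) - 16925)/(-15259 + 9164) + 10373 = (27 - 16925)/(-15259 + 9164) + 10373 = -16898/(-6095) + 10373 = -16898*(-1/6095) + 10373 = 16898/6095 + 10373 = 63240333/6095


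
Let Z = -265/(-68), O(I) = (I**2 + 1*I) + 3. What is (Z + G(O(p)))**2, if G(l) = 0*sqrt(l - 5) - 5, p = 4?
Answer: 5625/4624 ≈ 1.2165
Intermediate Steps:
O(I) = 3 + I + I**2 (O(I) = (I**2 + I) + 3 = (I + I**2) + 3 = 3 + I + I**2)
Z = 265/68 (Z = -265*(-1/68) = 265/68 ≈ 3.8971)
G(l) = -5 (G(l) = 0*sqrt(-5 + l) - 5 = 0 - 5 = -5)
(Z + G(O(p)))**2 = (265/68 - 5)**2 = (-75/68)**2 = 5625/4624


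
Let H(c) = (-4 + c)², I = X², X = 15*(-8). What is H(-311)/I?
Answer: 441/64 ≈ 6.8906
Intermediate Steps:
X = -120
I = 14400 (I = (-120)² = 14400)
H(-311)/I = (-4 - 311)²/14400 = (-315)²*(1/14400) = 99225*(1/14400) = 441/64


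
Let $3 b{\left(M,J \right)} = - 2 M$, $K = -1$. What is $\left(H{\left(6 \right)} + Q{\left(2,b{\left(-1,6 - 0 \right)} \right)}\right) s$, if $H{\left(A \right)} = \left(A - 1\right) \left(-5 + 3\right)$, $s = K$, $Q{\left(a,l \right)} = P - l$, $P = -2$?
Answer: $\frac{38}{3} \approx 12.667$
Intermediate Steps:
$b{\left(M,J \right)} = - \frac{2 M}{3}$ ($b{\left(M,J \right)} = \frac{\left(-2\right) M}{3} = - \frac{2 M}{3}$)
$Q{\left(a,l \right)} = -2 - l$
$s = -1$
$H{\left(A \right)} = 2 - 2 A$ ($H{\left(A \right)} = \left(-1 + A\right) \left(-2\right) = 2 - 2 A$)
$\left(H{\left(6 \right)} + Q{\left(2,b{\left(-1,6 - 0 \right)} \right)}\right) s = \left(\left(2 - 12\right) - \left(2 - - \frac{2}{3}\right)\right) \left(-1\right) = \left(\left(2 - 12\right) - \frac{8}{3}\right) \left(-1\right) = \left(-10 - \frac{8}{3}\right) \left(-1\right) = \left(- \frac{38}{3}\right) \left(-1\right) = \frac{38}{3}$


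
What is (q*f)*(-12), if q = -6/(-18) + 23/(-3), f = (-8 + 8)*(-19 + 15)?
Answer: 0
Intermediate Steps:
f = 0 (f = 0*(-4) = 0)
q = -22/3 (q = -6*(-1/18) + 23*(-⅓) = ⅓ - 23/3 = -22/3 ≈ -7.3333)
(q*f)*(-12) = -22/3*0*(-12) = 0*(-12) = 0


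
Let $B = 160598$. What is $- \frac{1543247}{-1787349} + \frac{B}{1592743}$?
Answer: $\frac{2745040531223}{2846787608307} \approx 0.96426$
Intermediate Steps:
$- \frac{1543247}{-1787349} + \frac{B}{1592743} = - \frac{1543247}{-1787349} + \frac{160598}{1592743} = \left(-1543247\right) \left(- \frac{1}{1787349}\right) + 160598 \cdot \frac{1}{1592743} = \frac{1543247}{1787349} + \frac{160598}{1592743} = \frac{2745040531223}{2846787608307}$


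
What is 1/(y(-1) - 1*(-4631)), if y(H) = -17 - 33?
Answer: 1/4581 ≈ 0.00021829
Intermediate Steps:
y(H) = -50
1/(y(-1) - 1*(-4631)) = 1/(-50 - 1*(-4631)) = 1/(-50 + 4631) = 1/4581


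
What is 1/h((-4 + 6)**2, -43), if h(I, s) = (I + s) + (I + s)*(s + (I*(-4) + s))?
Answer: 1/3939 ≈ 0.00025387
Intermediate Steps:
h(I, s) = I + s + (I + s)*(-4*I + 2*s) (h(I, s) = (I + s) + (I + s)*(s + (-4*I + s)) = (I + s) + (I + s)*(s + (s - 4*I)) = (I + s) + (I + s)*(-4*I + 2*s) = I + s + (I + s)*(-4*I + 2*s))
1/h((-4 + 6)**2, -43) = 1/((-4 + 6)**2 - 43 - 4*(-4 + 6)**4 + 2*(-43)**2 - 2*(-4 + 6)**2*(-43)) = 1/(2**2 - 43 - 4*(2**2)**2 + 2*1849 - 2*2**2*(-43)) = 1/(4 - 43 - 4*4**2 + 3698 - 2*4*(-43)) = 1/(4 - 43 - 4*16 + 3698 + 344) = 1/(4 - 43 - 64 + 3698 + 344) = 1/3939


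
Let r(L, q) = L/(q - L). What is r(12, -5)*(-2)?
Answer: 24/17 ≈ 1.4118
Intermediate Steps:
r(12, -5)*(-2) = (12/(-5 - 1*12))*(-2) = (12/(-5 - 12))*(-2) = (12/(-17))*(-2) = (12*(-1/17))*(-2) = -12/17*(-2) = 24/17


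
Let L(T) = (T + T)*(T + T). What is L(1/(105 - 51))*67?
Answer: 67/729 ≈ 0.091907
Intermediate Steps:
L(T) = 4*T² (L(T) = (2*T)*(2*T) = 4*T²)
L(1/(105 - 51))*67 = (4*(1/(105 - 51))²)*67 = (4*(1/54)²)*67 = (4*(1/2916))*67 = (1/729)*67 = 67/729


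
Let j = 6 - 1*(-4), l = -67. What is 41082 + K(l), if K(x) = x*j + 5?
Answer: 40417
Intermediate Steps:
j = 10 (j = 6 + 4 = 10)
K(x) = 5 + 10*x (K(x) = x*10 + 5 = 10*x + 5 = 5 + 10*x)
41082 + K(l) = 41082 + (5 + 10*(-67)) = 41082 + (5 - 670) = 41082 - 665 = 40417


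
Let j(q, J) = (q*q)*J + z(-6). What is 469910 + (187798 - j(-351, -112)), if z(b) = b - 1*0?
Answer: 14456226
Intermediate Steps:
z(b) = b (z(b) = b + 0 = b)
j(q, J) = -6 + J*q**2 (j(q, J) = (q*q)*J - 6 = q**2*J - 6 = J*q**2 - 6 = -6 + J*q**2)
469910 + (187798 - j(-351, -112)) = 469910 + (187798 - (-6 - 112*(-351)**2)) = 469910 + (187798 - (-6 - 112*123201)) = 469910 + (187798 - (-6 - 13798512)) = 469910 + (187798 - 1*(-13798518)) = 469910 + (187798 + 13798518) = 469910 + 13986316 = 14456226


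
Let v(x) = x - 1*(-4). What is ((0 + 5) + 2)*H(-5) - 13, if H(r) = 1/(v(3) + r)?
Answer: -19/2 ≈ -9.5000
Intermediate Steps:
v(x) = 4 + x (v(x) = x + 4 = 4 + x)
H(r) = 1/(7 + r) (H(r) = 1/((4 + 3) + r) = 1/(7 + r))
((0 + 5) + 2)*H(-5) - 13 = ((0 + 5) + 2)/(7 - 5) - 13 = (5 + 2)/2 - 13 = 7*(1/2) - 13 = 7/2 - 13 = -19/2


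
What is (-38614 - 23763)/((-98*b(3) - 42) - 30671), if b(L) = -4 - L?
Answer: 62377/30027 ≈ 2.0774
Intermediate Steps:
(-38614 - 23763)/((-98*b(3) - 42) - 30671) = (-38614 - 23763)/((-98*(-4 - 1*3) - 42) - 30671) = -62377/((-98*(-4 - 3) - 42) - 30671) = -62377/((-98*(-7) - 42) - 30671) = -62377/((686 - 42) - 30671) = -62377/(644 - 30671) = -62377/(-30027) = -62377*(-1/30027) = 62377/30027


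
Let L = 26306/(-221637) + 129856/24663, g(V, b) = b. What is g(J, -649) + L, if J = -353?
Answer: -1173151107475/1822077777 ≈ -643.85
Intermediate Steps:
L = 9377369798/1822077777 (L = 26306*(-1/221637) + 129856*(1/24663) = -26306/221637 + 129856/24663 = 9377369798/1822077777 ≈ 5.1465)
g(J, -649) + L = -649 + 9377369798/1822077777 = -1173151107475/1822077777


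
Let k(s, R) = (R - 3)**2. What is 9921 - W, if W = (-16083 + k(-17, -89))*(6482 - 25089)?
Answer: -141756812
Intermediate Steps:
k(s, R) = (-3 + R)**2
W = 141766733 (W = (-16083 + (-3 - 89)**2)*(6482 - 25089) = (-16083 + (-92)**2)*(-18607) = (-16083 + 8464)*(-18607) = -7619*(-18607) = 141766733)
9921 - W = 9921 - 1*141766733 = 9921 - 141766733 = -141756812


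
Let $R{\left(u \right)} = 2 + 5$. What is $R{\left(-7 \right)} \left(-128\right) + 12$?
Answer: $-884$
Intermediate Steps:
$R{\left(u \right)} = 7$
$R{\left(-7 \right)} \left(-128\right) + 12 = 7 \left(-128\right) + 12 = -896 + 12 = -884$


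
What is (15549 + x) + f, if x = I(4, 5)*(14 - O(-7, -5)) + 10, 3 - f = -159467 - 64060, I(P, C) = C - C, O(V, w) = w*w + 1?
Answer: 239089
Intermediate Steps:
O(V, w) = 1 + w**2 (O(V, w) = w**2 + 1 = 1 + w**2)
I(P, C) = 0
f = 223530 (f = 3 - (-159467 - 64060) = 3 - 1*(-223527) = 3 + 223527 = 223530)
x = 10 (x = 0*(14 - (1 + (-5)**2)) + 10 = 0*(14 - (1 + 25)) + 10 = 0*(14 - 1*26) + 10 = 0*(14 - 26) + 10 = 0*(-12) + 10 = 0 + 10 = 10)
(15549 + x) + f = (15549 + 10) + 223530 = 15559 + 223530 = 239089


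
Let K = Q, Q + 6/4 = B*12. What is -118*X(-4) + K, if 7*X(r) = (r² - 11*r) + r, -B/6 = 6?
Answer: -2755/2 ≈ -1377.5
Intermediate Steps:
B = -36 (B = -6*6 = -36)
Q = -867/2 (Q = -3/2 - 36*12 = -3/2 - 432 = -867/2 ≈ -433.50)
K = -867/2 ≈ -433.50
X(r) = -10*r/7 + r²/7 (X(r) = ((r² - 11*r) + r)/7 = (r² - 10*r)/7 = -10*r/7 + r²/7)
-118*X(-4) + K = -118*(-4)*(-10 - 4)/7 - 867/2 = -118*(-4)*(-14)/7 - 867/2 = -118*8 - 867/2 = -944 - 867/2 = -2755/2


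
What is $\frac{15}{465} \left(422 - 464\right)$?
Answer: $- \frac{42}{31} \approx -1.3548$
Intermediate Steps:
$\frac{15}{465} \left(422 - 464\right) = 15 \cdot \frac{1}{465} \left(-42\right) = \frac{1}{31} \left(-42\right) = - \frac{42}{31}$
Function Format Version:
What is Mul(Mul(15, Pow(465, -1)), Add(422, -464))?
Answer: Rational(-42, 31) ≈ -1.3548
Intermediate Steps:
Mul(Mul(15, Pow(465, -1)), Add(422, -464)) = Mul(Mul(15, Rational(1, 465)), -42) = Mul(Rational(1, 31), -42) = Rational(-42, 31)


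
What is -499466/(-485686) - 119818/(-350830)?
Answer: 58355395482/42598304845 ≈ 1.3699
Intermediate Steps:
-499466/(-485686) - 119818/(-350830) = -499466*(-1/485686) - 119818*(-1/350830) = 249733/242843 + 59909/175415 = 58355395482/42598304845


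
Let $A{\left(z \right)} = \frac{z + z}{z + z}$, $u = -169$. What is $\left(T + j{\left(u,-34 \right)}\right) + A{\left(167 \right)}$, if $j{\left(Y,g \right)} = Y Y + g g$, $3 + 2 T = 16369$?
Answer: $37901$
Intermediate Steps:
$A{\left(z \right)} = 1$ ($A{\left(z \right)} = \frac{2 z}{2 z} = 2 z \frac{1}{2 z} = 1$)
$T = 8183$ ($T = - \frac{3}{2} + \frac{1}{2} \cdot 16369 = - \frac{3}{2} + \frac{16369}{2} = 8183$)
$j{\left(Y,g \right)} = Y^{2} + g^{2}$
$\left(T + j{\left(u,-34 \right)}\right) + A{\left(167 \right)} = \left(8183 + \left(\left(-169\right)^{2} + \left(-34\right)^{2}\right)\right) + 1 = \left(8183 + \left(28561 + 1156\right)\right) + 1 = \left(8183 + 29717\right) + 1 = 37900 + 1 = 37901$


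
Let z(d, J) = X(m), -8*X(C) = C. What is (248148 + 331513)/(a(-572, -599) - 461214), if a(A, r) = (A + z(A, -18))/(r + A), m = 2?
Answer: -2715132124/2160324087 ≈ -1.2568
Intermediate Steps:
X(C) = -C/8
z(d, J) = -1/4 (z(d, J) = -1/8*2 = -1/4)
a(A, r) = (-1/4 + A)/(A + r) (a(A, r) = (A - 1/4)/(r + A) = (-1/4 + A)/(A + r))
(248148 + 331513)/(a(-572, -599) - 461214) = (248148 + 331513)/((-1/4 - 572)/(-572 - 599) - 461214) = 579661/(-2289/4/(-1171) - 461214) = 579661/(-1/1171*(-2289/4) - 461214) = 579661/(2289/4684 - 461214) = 579661/(-2160324087/4684) = 579661*(-4684/2160324087) = -2715132124/2160324087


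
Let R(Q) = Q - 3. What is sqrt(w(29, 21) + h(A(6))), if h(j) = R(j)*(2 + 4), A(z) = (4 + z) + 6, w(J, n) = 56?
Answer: sqrt(134) ≈ 11.576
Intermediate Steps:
R(Q) = -3 + Q
A(z) = 10 + z
h(j) = -18 + 6*j (h(j) = (-3 + j)*(2 + 4) = (-3 + j)*6 = -18 + 6*j)
sqrt(w(29, 21) + h(A(6))) = sqrt(56 + (-18 + 6*(10 + 6))) = sqrt(56 + (-18 + 6*16)) = sqrt(56 + (-18 + 96)) = sqrt(56 + 78) = sqrt(134)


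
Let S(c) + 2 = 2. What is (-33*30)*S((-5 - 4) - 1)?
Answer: 0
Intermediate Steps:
S(c) = 0 (S(c) = -2 + 2 = 0)
(-33*30)*S((-5 - 4) - 1) = -33*30*0 = -990*0 = 0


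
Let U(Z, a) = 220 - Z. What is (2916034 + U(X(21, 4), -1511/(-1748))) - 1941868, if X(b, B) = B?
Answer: 974382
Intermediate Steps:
(2916034 + U(X(21, 4), -1511/(-1748))) - 1941868 = (2916034 + (220 - 1*4)) - 1941868 = (2916034 + (220 - 4)) - 1941868 = (2916034 + 216) - 1941868 = 2916250 - 1941868 = 974382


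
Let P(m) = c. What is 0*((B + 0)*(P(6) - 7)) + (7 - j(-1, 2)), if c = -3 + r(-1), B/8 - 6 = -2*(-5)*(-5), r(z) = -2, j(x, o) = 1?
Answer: 6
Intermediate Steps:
B = -352 (B = 48 + 8*(-2*(-5)*(-5)) = 48 + 8*(10*(-5)) = 48 + 8*(-50) = 48 - 400 = -352)
c = -5 (c = -3 - 2 = -5)
P(m) = -5
0*((B + 0)*(P(6) - 7)) + (7 - j(-1, 2)) = 0*((-352 + 0)*(-5 - 7)) + (7 - 1*1) = 0*(-352*(-12)) + (7 - 1) = 0*4224 + 6 = 0 + 6 = 6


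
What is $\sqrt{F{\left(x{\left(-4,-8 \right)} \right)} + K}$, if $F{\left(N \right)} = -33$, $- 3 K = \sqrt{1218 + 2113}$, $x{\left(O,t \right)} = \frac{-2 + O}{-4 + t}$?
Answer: $\frac{\sqrt{-297 - 3 \sqrt{3331}}}{3} \approx 7.2276 i$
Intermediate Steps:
$x{\left(O,t \right)} = \frac{-2 + O}{-4 + t}$
$K = - \frac{\sqrt{3331}}{3}$ ($K = - \frac{\sqrt{1218 + 2113}}{3} = - \frac{\sqrt{3331}}{3} \approx -19.238$)
$\sqrt{F{\left(x{\left(-4,-8 \right)} \right)} + K} = \sqrt{-33 - \frac{\sqrt{3331}}{3}}$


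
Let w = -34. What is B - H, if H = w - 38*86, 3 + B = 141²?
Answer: 23180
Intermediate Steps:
B = 19878 (B = -3 + 141² = -3 + 19881 = 19878)
H = -3302 (H = -34 - 38*86 = -34 - 3268 = -3302)
B - H = 19878 - 1*(-3302) = 19878 + 3302 = 23180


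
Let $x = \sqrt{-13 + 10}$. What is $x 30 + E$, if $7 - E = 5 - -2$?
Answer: $30 i \sqrt{3} \approx 51.962 i$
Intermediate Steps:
$x = i \sqrt{3}$ ($x = \sqrt{-3} = i \sqrt{3} \approx 1.732 i$)
$E = 0$ ($E = 7 - \left(5 - -2\right) = 7 - \left(5 + 2\right) = 7 - 7 = 0$)
$x 30 + E = i \sqrt{3} \cdot 30 + 0 = 30 i \sqrt{3} + 0 = 30 i \sqrt{3}$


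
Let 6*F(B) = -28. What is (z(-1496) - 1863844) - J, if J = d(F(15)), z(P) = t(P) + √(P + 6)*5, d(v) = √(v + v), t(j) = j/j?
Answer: -1863843 + 5*I*√1490 - 2*I*√21/3 ≈ -1.8638e+6 + 189.95*I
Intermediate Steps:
t(j) = 1
F(B) = -14/3 (F(B) = (⅙)*(-28) = -14/3)
d(v) = √2*√v (d(v) = √(2*v) = √2*√v)
z(P) = 1 + 5*√(6 + P) (z(P) = 1 + √(P + 6)*5 = 1 + √(6 + P)*5 = 1 + 5*√(6 + P))
J = 2*I*√21/3 (J = √2*√(-14/3) = √2*(I*√42/3) = 2*I*√21/3 ≈ 3.055*I)
(z(-1496) - 1863844) - J = ((1 + 5*√(6 - 1496)) - 1863844) - 2*I*√21/3 = ((1 + 5*√(-1490)) - 1863844) - 2*I*√21/3 = ((1 + 5*(I*√1490)) - 1863844) - 2*I*√21/3 = ((1 + 5*I*√1490) - 1863844) - 2*I*√21/3 = (-1863843 + 5*I*√1490) - 2*I*√21/3 = -1863843 + 5*I*√1490 - 2*I*√21/3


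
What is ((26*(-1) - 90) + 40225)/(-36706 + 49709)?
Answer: 40109/13003 ≈ 3.0846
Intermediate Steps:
((26*(-1) - 90) + 40225)/(-36706 + 49709) = ((-26 - 90) + 40225)/13003 = (-116 + 40225)*(1/13003) = 40109*(1/13003) = 40109/13003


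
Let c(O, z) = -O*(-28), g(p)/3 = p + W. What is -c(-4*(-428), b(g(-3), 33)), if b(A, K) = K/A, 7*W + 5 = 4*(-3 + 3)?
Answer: -47936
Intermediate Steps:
W = -5/7 (W = -5/7 + (4*(-3 + 3))/7 = -5/7 + (4*0)/7 = -5/7 + (⅐)*0 = -5/7 + 0 = -5/7 ≈ -0.71429)
g(p) = -15/7 + 3*p (g(p) = 3*(p - 5/7) = 3*(-5/7 + p) = -15/7 + 3*p)
c(O, z) = 28*O (c(O, z) = -(-28)*O = 28*O)
-c(-4*(-428), b(g(-3), 33)) = -28*(-4*(-428)) = -28*1712 = -1*47936 = -47936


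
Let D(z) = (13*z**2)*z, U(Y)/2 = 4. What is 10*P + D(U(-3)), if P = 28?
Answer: 6936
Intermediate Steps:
U(Y) = 8 (U(Y) = 2*4 = 8)
D(z) = 13*z**3
10*P + D(U(-3)) = 10*28 + 13*8**3 = 280 + 13*512 = 280 + 6656 = 6936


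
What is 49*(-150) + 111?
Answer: -7239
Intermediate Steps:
49*(-150) + 111 = -7350 + 111 = -7239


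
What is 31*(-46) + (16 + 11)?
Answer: -1399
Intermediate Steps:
31*(-46) + (16 + 11) = -1426 + 27 = -1399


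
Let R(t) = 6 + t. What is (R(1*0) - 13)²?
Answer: 49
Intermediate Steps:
(R(1*0) - 13)² = ((6 + 1*0) - 13)² = ((6 + 0) - 13)² = (6 - 13)² = (-7)² = 49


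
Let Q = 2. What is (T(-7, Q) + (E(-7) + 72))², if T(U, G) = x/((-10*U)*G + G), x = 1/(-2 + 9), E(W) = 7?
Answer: 6166489729/988036 ≈ 6241.2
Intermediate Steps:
x = ⅐ (x = 1/7 = ⅐ ≈ 0.14286)
T(U, G) = 1/(7*(G - 10*G*U)) (T(U, G) = 1/(7*((-10*U)*G + G)) = 1/(7*(-10*G*U + G)) = 1/(7*(G - 10*G*U)))
(T(-7, Q) + (E(-7) + 72))² = (-⅐/(2*(-1 + 10*(-7))) + (7 + 72))² = (-⅐*½/(-1 - 70) + 79)² = (-⅐*½/(-71) + 79)² = (-⅐*½*(-1/71) + 79)² = (1/994 + 79)² = (78527/994)² = 6166489729/988036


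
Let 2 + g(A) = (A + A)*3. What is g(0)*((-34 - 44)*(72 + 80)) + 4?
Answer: 23716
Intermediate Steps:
g(A) = -2 + 6*A (g(A) = -2 + (A + A)*3 = -2 + (2*A)*3 = -2 + 6*A)
g(0)*((-34 - 44)*(72 + 80)) + 4 = (-2 + 6*0)*((-34 - 44)*(72 + 80)) + 4 = (-2 + 0)*(-78*152) + 4 = -2*(-11856) + 4 = 23712 + 4 = 23716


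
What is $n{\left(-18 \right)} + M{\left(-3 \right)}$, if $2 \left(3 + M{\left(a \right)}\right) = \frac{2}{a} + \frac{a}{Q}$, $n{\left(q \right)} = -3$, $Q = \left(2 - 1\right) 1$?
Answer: $- \frac{47}{6} \approx -7.8333$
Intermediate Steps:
$Q = 1$ ($Q = 1 \cdot 1 = 1$)
$M{\left(a \right)} = -3 + \frac{1}{a} + \frac{a}{2}$ ($M{\left(a \right)} = -3 + \frac{\frac{2}{a} + \frac{a}{1}}{2} = -3 + \frac{\frac{2}{a} + a 1}{2} = -3 + \frac{\frac{2}{a} + a}{2} = -3 + \frac{a + \frac{2}{a}}{2} = -3 + \left(\frac{1}{a} + \frac{a}{2}\right) = -3 + \frac{1}{a} + \frac{a}{2}$)
$n{\left(-18 \right)} + M{\left(-3 \right)} = -3 + \left(-3 + \frac{1}{-3} + \frac{1}{2} \left(-3\right)\right) = -3 - \frac{29}{6} = - \frac{47}{6}$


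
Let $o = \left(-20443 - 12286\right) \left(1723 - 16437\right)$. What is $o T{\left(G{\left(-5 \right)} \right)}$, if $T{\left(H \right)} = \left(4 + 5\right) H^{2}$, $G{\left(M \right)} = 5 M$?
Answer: $2708856596250$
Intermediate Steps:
$o = 481574506$ ($o = \left(-32729\right) \left(-14714\right) = 481574506$)
$T{\left(H \right)} = 9 H^{2}$
$o T{\left(G{\left(-5 \right)} \right)} = 481574506 \cdot 9 \left(5 \left(-5\right)\right)^{2} = 481574506 \cdot 9 \left(-25\right)^{2} = 481574506 \cdot 9 \cdot 625 = 481574506 \cdot 5625 = 2708856596250$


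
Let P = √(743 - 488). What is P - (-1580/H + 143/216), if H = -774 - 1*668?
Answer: -273743/155736 + √255 ≈ 14.211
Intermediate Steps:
H = -1442 (H = -774 - 668 = -1442)
P = √255 ≈ 15.969
P - (-1580/H + 143/216) = √255 - (-1580/(-1442) + 143/216) = √255 - (-1580*(-1/1442) + 143*(1/216)) = √255 - (790/721 + 143/216) = √255 - 1*273743/155736 = √255 - 273743/155736 = -273743/155736 + √255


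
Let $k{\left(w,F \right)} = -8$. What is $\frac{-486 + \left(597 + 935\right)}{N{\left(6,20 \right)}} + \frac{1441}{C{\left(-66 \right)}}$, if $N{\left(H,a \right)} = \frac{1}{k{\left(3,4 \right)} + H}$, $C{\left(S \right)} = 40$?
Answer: $- \frac{82239}{40} \approx -2056.0$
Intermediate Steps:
$N{\left(H,a \right)} = \frac{1}{-8 + H}$
$\frac{-486 + \left(597 + 935\right)}{N{\left(6,20 \right)}} + \frac{1441}{C{\left(-66 \right)}} = \frac{-486 + \left(597 + 935\right)}{\frac{1}{-8 + 6}} + \frac{1441}{40} = \frac{-486 + 1532}{\frac{1}{-2}} + 1441 \cdot \frac{1}{40} = \frac{1046}{- \frac{1}{2}} + \frac{1441}{40} = 1046 \left(-2\right) + \frac{1441}{40} = -2092 + \frac{1441}{40} = - \frac{82239}{40}$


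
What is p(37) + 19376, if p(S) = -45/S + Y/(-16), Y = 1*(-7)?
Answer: 11470131/592 ≈ 19375.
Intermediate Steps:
Y = -7
p(S) = 7/16 - 45/S (p(S) = -45/S - 7/(-16) = -45/S - 7*(-1/16) = -45/S + 7/16 = 7/16 - 45/S)
p(37) + 19376 = (7/16 - 45/37) + 19376 = -461/592 + 19376 = 11470131/592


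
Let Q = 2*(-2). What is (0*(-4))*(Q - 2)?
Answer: 0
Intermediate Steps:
Q = -4
(0*(-4))*(Q - 2) = (0*(-4))*(-4 - 2) = 0*(-6) = 0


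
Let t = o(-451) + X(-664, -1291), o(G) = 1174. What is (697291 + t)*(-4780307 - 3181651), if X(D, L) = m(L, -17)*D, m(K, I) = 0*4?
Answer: -5561148994470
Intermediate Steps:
m(K, I) = 0
X(D, L) = 0 (X(D, L) = 0*D = 0)
t = 1174 (t = 1174 + 0 = 1174)
(697291 + t)*(-4780307 - 3181651) = (697291 + 1174)*(-4780307 - 3181651) = 698465*(-7961958) = -5561148994470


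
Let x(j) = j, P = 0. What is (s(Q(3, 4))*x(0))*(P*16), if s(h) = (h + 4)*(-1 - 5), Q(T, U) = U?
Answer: 0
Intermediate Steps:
s(h) = -24 - 6*h (s(h) = (4 + h)*(-6) = -24 - 6*h)
(s(Q(3, 4))*x(0))*(P*16) = ((-24 - 6*4)*0)*(0*16) = ((-24 - 24)*0)*0 = -48*0*0 = 0*0 = 0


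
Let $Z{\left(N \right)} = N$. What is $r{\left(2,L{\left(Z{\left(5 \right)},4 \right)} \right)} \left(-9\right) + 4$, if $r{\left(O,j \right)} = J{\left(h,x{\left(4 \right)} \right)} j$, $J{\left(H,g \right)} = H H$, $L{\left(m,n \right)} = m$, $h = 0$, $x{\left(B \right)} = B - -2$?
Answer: $4$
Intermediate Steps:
$x{\left(B \right)} = 2 + B$ ($x{\left(B \right)} = B + 2 = 2 + B$)
$J{\left(H,g \right)} = H^{2}$
$r{\left(O,j \right)} = 0$ ($r{\left(O,j \right)} = 0^{2} j = 0 j = 0$)
$r{\left(2,L{\left(Z{\left(5 \right)},4 \right)} \right)} \left(-9\right) + 4 = 0 \left(-9\right) + 4 = 0 + 4 = 4$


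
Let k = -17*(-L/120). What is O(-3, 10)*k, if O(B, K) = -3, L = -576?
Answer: 1224/5 ≈ 244.80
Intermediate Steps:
k = -408/5 (k = -17/(-1*120/(-576)) = -17/((-120*(-1/576))) = -17/5/24 = -17*24/5 = -408/5 ≈ -81.600)
O(-3, 10)*k = -3*(-408/5) = 1224/5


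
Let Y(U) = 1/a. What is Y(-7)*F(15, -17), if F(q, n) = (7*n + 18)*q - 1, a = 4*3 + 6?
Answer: -758/9 ≈ -84.222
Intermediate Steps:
a = 18 (a = 12 + 6 = 18)
F(q, n) = -1 + q*(18 + 7*n) (F(q, n) = (18 + 7*n)*q - 1 = q*(18 + 7*n) - 1 = -1 + q*(18 + 7*n))
Y(U) = 1/18
Y(-7)*F(15, -17) = (-1 + 18*15 + 7*(-17)*15)/18 = (-1 + 270 - 1785)/18 = (1/18)*(-1516) = -758/9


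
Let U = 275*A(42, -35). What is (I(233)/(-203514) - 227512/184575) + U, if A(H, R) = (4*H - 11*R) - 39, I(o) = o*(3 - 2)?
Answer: 16540710365917/117020550 ≈ 1.4135e+5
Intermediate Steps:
I(o) = o (I(o) = o*1 = o)
A(H, R) = -39 - 11*R + 4*H (A(H, R) = (-11*R + 4*H) - 39 = -39 - 11*R + 4*H)
U = 141350 (U = 275*(-39 - 11*(-35) + 4*42) = 275*(-39 + 385 + 168) = 275*514 = 141350)
(I(233)/(-203514) - 227512/184575) + U = (233/(-203514) - 227512/184575) + 141350 = (233*(-1/203514) - 227512*1/184575) + 141350 = (-233/203514 - 227512/184575) + 141350 = -144376583/117020550 + 141350 = 16540710365917/117020550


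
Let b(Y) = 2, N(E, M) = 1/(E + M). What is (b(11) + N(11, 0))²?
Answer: 529/121 ≈ 4.3719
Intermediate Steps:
(b(11) + N(11, 0))² = (2 + 1/(11 + 0))² = (2 + 1/11)² = (23/11)² = 529/121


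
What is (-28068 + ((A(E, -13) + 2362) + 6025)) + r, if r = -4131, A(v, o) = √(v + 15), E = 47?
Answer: -23812 + √62 ≈ -23804.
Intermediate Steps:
A(v, o) = √(15 + v)
(-28068 + ((A(E, -13) + 2362) + 6025)) + r = (-28068 + ((√(15 + 47) + 2362) + 6025)) - 4131 = (-28068 + ((√62 + 2362) + 6025)) - 4131 = (-28068 + ((2362 + √62) + 6025)) - 4131 = (-28068 + (8387 + √62)) - 4131 = (-19681 + √62) - 4131 = -23812 + √62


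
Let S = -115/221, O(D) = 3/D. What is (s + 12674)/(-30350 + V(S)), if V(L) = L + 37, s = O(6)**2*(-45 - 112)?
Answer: -11169119/26797152 ≈ -0.41680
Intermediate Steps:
S = -115/221 (S = -115*1/221 = -115/221 ≈ -0.52036)
s = -157/4 (s = (3/6)**2*(-45 - 112) = (3*(1/6))**2*(-157) = (1/2)**2*(-157) = (1/4)*(-157) = -157/4 ≈ -39.250)
V(L) = 37 + L
(s + 12674)/(-30350 + V(S)) = (-157/4 + 12674)/(-30350 + (37 - 115/221)) = 50539/(4*(-30350 + 8062/221)) = 50539/(4*(-6699288/221)) = (50539/4)*(-221/6699288) = -11169119/26797152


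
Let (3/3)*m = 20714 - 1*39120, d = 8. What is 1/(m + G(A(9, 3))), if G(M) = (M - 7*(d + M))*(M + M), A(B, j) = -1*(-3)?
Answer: -1/18850 ≈ -5.3050e-5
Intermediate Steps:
A(B, j) = 3
m = -18406 (m = 20714 - 1*39120 = 20714 - 39120 = -18406)
G(M) = 2*M*(-56 - 6*M) (G(M) = (M - 7*(8 + M))*(M + M) = (M + (-56 - 7*M))*(2*M) = (-56 - 6*M)*(2*M) = 2*M*(-56 - 6*M))
1/(m + G(A(9, 3))) = 1/(-18406 - 4*3*(28 + 3*3)) = 1/(-18406 - 4*3*(28 + 9)) = 1/(-18406 - 4*3*37) = 1/(-18406 - 444) = 1/(-18850) = -1/18850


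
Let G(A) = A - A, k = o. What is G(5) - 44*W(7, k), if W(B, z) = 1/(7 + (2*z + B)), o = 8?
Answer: -22/15 ≈ -1.4667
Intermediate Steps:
k = 8
W(B, z) = 1/(7 + B + 2*z) (W(B, z) = 1/(7 + (B + 2*z)) = 1/(7 + B + 2*z))
G(A) = 0
G(5) - 44*W(7, k) = 0 - 44/(7 + 7 + 2*8) = 0 - 44/(7 + 7 + 16) = 0 - 44/30 = 0 - 44*1/30 = 0 - 22/15 = -22/15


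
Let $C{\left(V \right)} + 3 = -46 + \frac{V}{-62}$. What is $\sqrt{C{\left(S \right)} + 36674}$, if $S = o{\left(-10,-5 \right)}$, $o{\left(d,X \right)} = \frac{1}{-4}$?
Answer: $\frac{\sqrt{563146062}}{124} \approx 191.38$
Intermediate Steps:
$o{\left(d,X \right)} = - \frac{1}{4}$
$S = - \frac{1}{4} \approx -0.25$
$C{\left(V \right)} = -49 - \frac{V}{62}$ ($C{\left(V \right)} = -3 + \left(-46 + \frac{V}{-62}\right) = -3 + \left(-46 + V \left(- \frac{1}{62}\right)\right) = -3 - \left(46 + \frac{V}{62}\right) = -49 - \frac{V}{62}$)
$\sqrt{C{\left(S \right)} + 36674} = \sqrt{\left(-49 - - \frac{1}{248}\right) + 36674} = \sqrt{\left(-49 + \frac{1}{248}\right) + 36674} = \sqrt{- \frac{12151}{248} + 36674} = \sqrt{\frac{9083001}{248}} = \frac{\sqrt{563146062}}{124}$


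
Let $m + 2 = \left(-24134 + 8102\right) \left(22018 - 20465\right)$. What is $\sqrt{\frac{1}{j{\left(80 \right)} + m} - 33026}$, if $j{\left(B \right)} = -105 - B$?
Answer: $\frac{i \sqrt{20472968589145558797}}{24897883} \approx 181.73 i$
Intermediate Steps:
$m = -24897698$ ($m = -2 + \left(-24134 + 8102\right) \left(22018 - 20465\right) = -2 - 24897696 = -24897698$)
$\sqrt{\frac{1}{j{\left(80 \right)} + m} - 33026} = \sqrt{\frac{1}{\left(-105 - 80\right) - 24897698} - 33026} = \sqrt{\frac{1}{-185 - 24897698} - 33026} = \sqrt{\frac{1}{-24897883} - 33026} = \sqrt{- \frac{1}{24897883} - 33026} = \sqrt{- \frac{822277483959}{24897883}} = \frac{i \sqrt{20472968589145558797}}{24897883}$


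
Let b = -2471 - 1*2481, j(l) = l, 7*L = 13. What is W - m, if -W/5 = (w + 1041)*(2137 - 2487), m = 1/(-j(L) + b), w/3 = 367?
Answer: 129986734507/34677 ≈ 3.7485e+6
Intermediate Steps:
L = 13/7 (L = (1/7)*13 = 13/7 ≈ 1.8571)
w = 1101 (w = 3*367 = 1101)
b = -4952 (b = -2471 - 2481 = -4952)
m = -7/34677 (m = 1/(-1*13/7 - 4952) = 1/(-13/7 - 4952) = 1/(-34677/7) = -7/34677 ≈ -0.00020186)
W = 3748500 (W = -5*(1101 + 1041)*(2137 - 2487) = -10710*(-350) = -5*(-749700) = 3748500)
W - m = 3748500 - 1*(-7/34677) = 3748500 + 7/34677 = 129986734507/34677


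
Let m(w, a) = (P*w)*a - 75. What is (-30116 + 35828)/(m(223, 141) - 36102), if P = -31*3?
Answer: -238/123349 ≈ -0.0019295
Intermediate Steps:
P = -93
m(w, a) = -75 - 93*a*w (m(w, a) = (-93*w)*a - 75 = -93*a*w - 75 = -75 - 93*a*w)
(-30116 + 35828)/(m(223, 141) - 36102) = (-30116 + 35828)/((-75 - 93*141*223) - 36102) = 5712/((-75 - 2924199) - 36102) = 5712/(-2924274 - 36102) = 5712/(-2960376) = 5712*(-1/2960376) = -238/123349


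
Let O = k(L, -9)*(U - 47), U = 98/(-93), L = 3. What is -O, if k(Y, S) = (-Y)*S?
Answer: 40221/31 ≈ 1297.5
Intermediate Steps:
U = -98/93 (U = 98*(-1/93) = -98/93 ≈ -1.0538)
k(Y, S) = -S*Y
O = -40221/31 (O = (-1*(-9)*3)*(-98/93 - 47) = 27*(-4469/93) = -40221/31 ≈ -1297.5)
-O = -1*(-40221/31) = 40221/31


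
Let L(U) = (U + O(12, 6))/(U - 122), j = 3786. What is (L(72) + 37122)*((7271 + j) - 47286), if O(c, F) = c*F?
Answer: -33619714962/25 ≈ -1.3448e+9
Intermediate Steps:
O(c, F) = F*c
L(U) = (72 + U)/(-122 + U) (L(U) = (U + 6*12)/(U - 122) = (U + 72)/(-122 + U) = (72 + U)/(-122 + U))
(L(72) + 37122)*((7271 + j) - 47286) = ((72 + 72)/(-122 + 72) + 37122)*((7271 + 3786) - 47286) = (144/(-50) + 37122)*(11057 - 47286) = (-1/50*144 + 37122)*(-36229) = (-72/25 + 37122)*(-36229) = (927978/25)*(-36229) = -33619714962/25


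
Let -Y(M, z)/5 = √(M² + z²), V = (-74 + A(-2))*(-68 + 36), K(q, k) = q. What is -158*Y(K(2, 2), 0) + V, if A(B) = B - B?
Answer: 3948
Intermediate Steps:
A(B) = 0
V = 2368 (V = (-74 + 0)*(-68 + 36) = -74*(-32) = 2368)
Y(M, z) = -5*√(M² + z²)
-158*Y(K(2, 2), 0) + V = -(-790)*√(2² + 0²) + 2368 = -(-790)*√(4 + 0) + 2368 = -(-790)*√4 + 2368 = -(-790)*2 + 2368 = -158*(-10) + 2368 = 1580 + 2368 = 3948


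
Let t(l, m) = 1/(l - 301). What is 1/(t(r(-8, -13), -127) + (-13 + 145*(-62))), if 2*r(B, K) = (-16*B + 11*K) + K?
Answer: -315/2835946 ≈ -0.00011107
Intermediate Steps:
r(B, K) = -8*B + 6*K (r(B, K) = ((-16*B + 11*K) + K)/2 = (-16*B + 12*K)/2 = -8*B + 6*K)
t(l, m) = 1/(-301 + l)
1/(t(r(-8, -13), -127) + (-13 + 145*(-62))) = 1/(1/(-301 + (-8*(-8) + 6*(-13))) + (-13 + 145*(-62))) = 1/(1/(-301 + (64 - 78)) + (-13 - 8990)) = 1/(1/(-301 - 14) - 9003) = 1/(1/(-315) - 9003) = 1/(-1/315 - 9003) = 1/(-2835946/315) = -315/2835946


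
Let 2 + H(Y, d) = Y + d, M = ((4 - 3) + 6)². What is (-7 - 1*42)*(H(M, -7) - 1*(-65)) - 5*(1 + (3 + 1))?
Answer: -5170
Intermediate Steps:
M = 49 (M = (1 + 6)² = 7² = 49)
H(Y, d) = -2 + Y + d (H(Y, d) = -2 + (Y + d) = -2 + Y + d)
(-7 - 1*42)*(H(M, -7) - 1*(-65)) - 5*(1 + (3 + 1)) = (-7 - 1*42)*((-2 + 49 - 7) - 1*(-65)) - 5*(1 + (3 + 1)) = (-7 - 42)*(40 + 65) - 5*(1 + 4) = -49*105 - 5*5 = -5145 - 25 = -5170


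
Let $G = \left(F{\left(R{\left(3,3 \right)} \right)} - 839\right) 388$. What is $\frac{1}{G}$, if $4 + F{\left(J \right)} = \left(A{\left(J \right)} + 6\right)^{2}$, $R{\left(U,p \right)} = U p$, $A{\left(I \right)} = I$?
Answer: $- \frac{1}{239784} \approx -4.1704 \cdot 10^{-6}$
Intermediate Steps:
$F{\left(J \right)} = -4 + \left(6 + J\right)^{2}$ ($F{\left(J \right)} = -4 + \left(J + 6\right)^{2} = -4 + \left(6 + J\right)^{2}$)
$G = -239784$ ($G = \left(\left(-4 + \left(6 + 3 \cdot 3\right)^{2}\right) - 839\right) 388 = \left(\left(-4 + \left(6 + 9\right)^{2}\right) - 839\right) 388 = \left(\left(-4 + 15^{2}\right) - 839\right) 388 = \left(\left(-4 + 225\right) - 839\right) 388 = \left(221 - 839\right) 388 = \left(-618\right) 388 = -239784$)
$\frac{1}{G} = \frac{1}{-239784} = - \frac{1}{239784}$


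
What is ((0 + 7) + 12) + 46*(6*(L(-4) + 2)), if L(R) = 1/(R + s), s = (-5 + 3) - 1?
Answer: 3721/7 ≈ 531.57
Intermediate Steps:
s = -3 (s = -2 - 1 = -3)
L(R) = 1/(-3 + R) (L(R) = 1/(R - 3) = 1/(-3 + R))
((0 + 7) + 12) + 46*(6*(L(-4) + 2)) = ((0 + 7) + 12) + 46*(6*(1/(-3 - 4) + 2)) = (7 + 12) + 46*(6*(1/(-7) + 2)) = 19 + 46*(6*(-⅐ + 2)) = 19 + 46*(6*(13/7)) = 19 + 46*(78/7) = 19 + 3588/7 = 3721/7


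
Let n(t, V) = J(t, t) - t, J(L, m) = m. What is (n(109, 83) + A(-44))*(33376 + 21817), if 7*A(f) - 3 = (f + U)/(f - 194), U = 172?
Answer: 16171549/833 ≈ 19414.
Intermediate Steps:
A(f) = 3/7 + (172 + f)/(7*(-194 + f)) (A(f) = 3/7 + ((f + 172)/(f - 194))/7 = 3/7 + ((172 + f)/(-194 + f))/7 = 3/7 + (172 + f)/(7*(-194 + f)))
n(t, V) = 0 (n(t, V) = t - t = 0)
(n(109, 83) + A(-44))*(33376 + 21817) = (0 + 2*(-205 + 2*(-44))/(7*(-194 - 44)))*(33376 + 21817) = (0 + (2/7)*(-205 - 88)/(-238))*55193 = (0 + (2/7)*(-1/238)*(-293))*55193 = (0 + 293/833)*55193 = (293/833)*55193 = 16171549/833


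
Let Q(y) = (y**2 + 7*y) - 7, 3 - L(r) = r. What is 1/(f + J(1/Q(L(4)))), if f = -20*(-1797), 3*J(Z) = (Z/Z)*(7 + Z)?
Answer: 13/467250 ≈ 2.7822e-5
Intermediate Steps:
L(r) = 3 - r
Q(y) = -7 + y**2 + 7*y
J(Z) = 7/3 + Z/3 (J(Z) = ((Z/Z)*(7 + Z))/3 = (1*(7 + Z))/3 = (7 + Z)/3 = 7/3 + Z/3)
f = 35940
1/(f + J(1/Q(L(4)))) = 1/(35940 + (7/3 + 1/(3*(-7 + (3 - 1*4)**2 + 7*(3 - 1*4))))) = 1/(35940 + (7/3 + 1/(3*(-7 + (3 - 4)**2 + 7*(3 - 4))))) = 1/(35940 + (7/3 + 1/(3*(-7 + (-1)**2 + 7*(-1))))) = 1/(35940 + (7/3 + 1/(3*(-7 + 1 - 7)))) = 1/(35940 + (7/3 + (1/3)/(-13))) = 1/(35940 + (7/3 + (1/3)*(-1/13))) = 1/(35940 + (7/3 - 1/39)) = 1/(35940 + 30/13) = 1/(467250/13) = 13/467250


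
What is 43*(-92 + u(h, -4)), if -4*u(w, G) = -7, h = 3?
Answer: -15523/4 ≈ -3880.8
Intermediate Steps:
u(w, G) = 7/4 (u(w, G) = -¼*(-7) = 7/4)
43*(-92 + u(h, -4)) = 43*(-92 + 7/4) = 43*(-361/4) = -15523/4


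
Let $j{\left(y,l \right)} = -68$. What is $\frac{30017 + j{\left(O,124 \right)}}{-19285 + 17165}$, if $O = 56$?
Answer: $- \frac{29949}{2120} \approx -14.127$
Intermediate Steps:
$\frac{30017 + j{\left(O,124 \right)}}{-19285 + 17165} = \frac{30017 - 68}{-19285 + 17165} = \frac{29949}{-2120} = 29949 \left(- \frac{1}{2120}\right) = - \frac{29949}{2120}$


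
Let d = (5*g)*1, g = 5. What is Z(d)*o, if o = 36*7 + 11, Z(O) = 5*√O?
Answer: 6575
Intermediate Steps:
d = 25 (d = (5*5)*1 = 25*1 = 25)
o = 263 (o = 252 + 11 = 263)
Z(d)*o = (5*√25)*263 = (5*5)*263 = 25*263 = 6575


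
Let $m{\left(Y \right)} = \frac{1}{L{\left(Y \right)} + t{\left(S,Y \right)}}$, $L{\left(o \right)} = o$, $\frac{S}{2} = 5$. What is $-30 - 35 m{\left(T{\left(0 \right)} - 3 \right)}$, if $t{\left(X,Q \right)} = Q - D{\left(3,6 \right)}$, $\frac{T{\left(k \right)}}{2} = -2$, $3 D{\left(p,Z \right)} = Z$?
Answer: $- \frac{445}{16} \approx -27.813$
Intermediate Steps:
$S = 10$ ($S = 2 \cdot 5 = 10$)
$D{\left(p,Z \right)} = \frac{Z}{3}$
$T{\left(k \right)} = -4$ ($T{\left(k \right)} = 2 \left(-2\right) = -4$)
$t{\left(X,Q \right)} = -2 + Q$ ($t{\left(X,Q \right)} = Q - \frac{1}{3} \cdot 6 = Q - 2 = -2 + Q$)
$m{\left(Y \right)} = \frac{1}{-2 + 2 Y}$ ($m{\left(Y \right)} = \frac{1}{Y + \left(-2 + Y\right)} = \frac{1}{-2 + 2 Y}$)
$-30 - 35 m{\left(T{\left(0 \right)} - 3 \right)} = -30 - 35 \frac{1}{2 \left(-1 - 7\right)} = -30 - 35 \frac{1}{2 \left(-8\right)} = -30 - 35 \cdot \frac{1}{2} \left(- \frac{1}{8}\right) = -30 - - \frac{35}{16} = -30 + \frac{35}{16} = - \frac{445}{16}$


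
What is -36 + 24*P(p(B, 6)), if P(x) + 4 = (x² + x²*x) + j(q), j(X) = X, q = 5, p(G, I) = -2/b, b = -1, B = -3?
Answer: 276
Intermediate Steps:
p(G, I) = 2 (p(G, I) = -2/(-1) = -2*(-1) = 2)
P(x) = 1 + x² + x³ (P(x) = -4 + ((x² + x²*x) + 5) = -4 + ((x² + x³) + 5) = -4 + (5 + x² + x³) = 1 + x² + x³)
-36 + 24*P(p(B, 6)) = -36 + 24*(1 + 2² + 2³) = -36 + 24*(1 + 4 + 8) = -36 + 24*13 = -36 + 312 = 276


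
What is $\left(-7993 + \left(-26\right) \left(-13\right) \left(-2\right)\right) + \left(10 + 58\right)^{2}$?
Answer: $-4045$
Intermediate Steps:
$\left(-7993 + \left(-26\right) \left(-13\right) \left(-2\right)\right) + \left(10 + 58\right)^{2} = \left(-7993 + 338 \left(-2\right)\right) + 68^{2} = \left(-7993 - 676\right) + 4624 = -8669 + 4624 = -4045$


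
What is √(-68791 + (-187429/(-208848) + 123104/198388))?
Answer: I*√461289441176703483291735/2589558564 ≈ 262.28*I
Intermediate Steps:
√(-68791 + (-187429/(-208848) + 123104/198388)) = √(-68791 + (-187429*(-1/208848) + 123104*(1/198388))) = √(-68791 + (187429/208848 + 30776/49597)) = √(-68791 + 15723422161/10358234256) = √(-712537569282335/10358234256) = I*√461289441176703483291735/2589558564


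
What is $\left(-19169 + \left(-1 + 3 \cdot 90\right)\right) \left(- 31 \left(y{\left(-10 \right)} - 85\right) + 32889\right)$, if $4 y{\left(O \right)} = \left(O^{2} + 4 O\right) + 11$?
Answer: $-661003875$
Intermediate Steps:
$y{\left(O \right)} = \frac{11}{4} + O + \frac{O^{2}}{4}$ ($y{\left(O \right)} = \frac{\left(O^{2} + 4 O\right) + 11}{4} = \frac{11 + O^{2} + 4 O}{4} = \frac{11}{4} + O + \frac{O^{2}}{4}$)
$\left(-19169 + \left(-1 + 3 \cdot 90\right)\right) \left(- 31 \left(y{\left(-10 \right)} - 85\right) + 32889\right) = \left(-19169 + \left(-1 + 3 \cdot 90\right)\right) \left(- 31 \left(\left(\frac{11}{4} - 10 + \frac{\left(-10\right)^{2}}{4}\right) - 85\right) + 32889\right) = \left(-19169 + \left(-1 + 270\right)\right) \left(- 31 \left(\left(\frac{11}{4} - 10 + \frac{1}{4} \cdot 100\right) - 85\right) + 32889\right) = \left(-19169 + 269\right) \left(- 31 \left(\left(\frac{11}{4} - 10 + 25\right) - 85\right) + 32889\right) = - 18900 \left(- 31 \left(\frac{71}{4} - 85\right) + 32889\right) = - 18900 \left(\left(-31\right) \left(- \frac{269}{4}\right) + 32889\right) = - 18900 \left(\frac{8339}{4} + 32889\right) = \left(-18900\right) \frac{139895}{4} = -661003875$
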